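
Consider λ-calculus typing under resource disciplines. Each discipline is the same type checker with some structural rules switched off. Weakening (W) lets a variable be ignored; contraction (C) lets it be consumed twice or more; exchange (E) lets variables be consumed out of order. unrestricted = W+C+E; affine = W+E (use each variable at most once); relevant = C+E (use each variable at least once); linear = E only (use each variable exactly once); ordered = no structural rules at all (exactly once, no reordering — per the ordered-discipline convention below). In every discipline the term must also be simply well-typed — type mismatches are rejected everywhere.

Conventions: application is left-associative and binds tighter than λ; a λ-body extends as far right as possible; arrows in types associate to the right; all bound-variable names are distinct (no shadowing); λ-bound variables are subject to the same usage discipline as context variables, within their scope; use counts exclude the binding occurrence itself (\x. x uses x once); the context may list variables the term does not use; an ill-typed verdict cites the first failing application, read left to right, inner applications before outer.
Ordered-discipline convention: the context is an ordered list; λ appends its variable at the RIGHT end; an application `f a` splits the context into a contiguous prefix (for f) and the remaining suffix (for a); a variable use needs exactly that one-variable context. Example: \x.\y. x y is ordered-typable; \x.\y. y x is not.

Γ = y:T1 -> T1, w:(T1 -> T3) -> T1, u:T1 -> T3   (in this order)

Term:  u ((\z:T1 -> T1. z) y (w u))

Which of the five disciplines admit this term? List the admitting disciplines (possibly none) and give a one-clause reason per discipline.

admitted in: relevant, unrestricted
use counts: y ×1; w ×1; u ×2; z (λ-bound) ×1
use order (left to right): u, z, y, w, u
typing: ✓ — T3
ordered: ✗ — u ×2 used more than once (contraction)
linear: ✗ — u ×2 used more than once (contraction)
affine: ✗ — u ×2 used more than once (contraction)
relevant: ✓ — none of y, w, u, z goes unused
unrestricted: ✓ — simply typable at T3; W, C, E all held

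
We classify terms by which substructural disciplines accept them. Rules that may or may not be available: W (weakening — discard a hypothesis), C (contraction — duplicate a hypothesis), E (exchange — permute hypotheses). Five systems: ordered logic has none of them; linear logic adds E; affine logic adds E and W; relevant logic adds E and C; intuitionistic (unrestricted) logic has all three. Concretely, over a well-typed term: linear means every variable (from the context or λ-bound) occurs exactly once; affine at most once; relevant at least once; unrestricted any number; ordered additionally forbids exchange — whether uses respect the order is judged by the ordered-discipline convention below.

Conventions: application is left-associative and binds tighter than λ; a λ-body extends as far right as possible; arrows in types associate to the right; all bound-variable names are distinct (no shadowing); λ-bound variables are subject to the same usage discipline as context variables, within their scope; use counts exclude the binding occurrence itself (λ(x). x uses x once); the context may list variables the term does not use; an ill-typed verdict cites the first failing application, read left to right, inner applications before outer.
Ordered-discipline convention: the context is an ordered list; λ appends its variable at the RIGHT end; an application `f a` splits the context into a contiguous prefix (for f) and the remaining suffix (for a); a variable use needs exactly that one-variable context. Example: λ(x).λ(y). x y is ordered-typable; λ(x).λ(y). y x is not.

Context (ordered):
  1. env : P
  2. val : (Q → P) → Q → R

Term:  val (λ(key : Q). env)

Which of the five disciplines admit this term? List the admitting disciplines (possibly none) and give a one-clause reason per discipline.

admitted in: affine, unrestricted
variable uses: env ×1, val ×1, key (λ-bound) ×0
left-to-right use order: val, env
typing: well-typed — term : Q → R
ordered ✗ (needs weakening: key unused)
linear ✗ (needs weakening: key unused)
affine ✓ (none of env, val, key used more than once)
relevant ✗ (needs weakening: key unused)
unrestricted ✓ (type-checks (Q → R) and nothing is barred)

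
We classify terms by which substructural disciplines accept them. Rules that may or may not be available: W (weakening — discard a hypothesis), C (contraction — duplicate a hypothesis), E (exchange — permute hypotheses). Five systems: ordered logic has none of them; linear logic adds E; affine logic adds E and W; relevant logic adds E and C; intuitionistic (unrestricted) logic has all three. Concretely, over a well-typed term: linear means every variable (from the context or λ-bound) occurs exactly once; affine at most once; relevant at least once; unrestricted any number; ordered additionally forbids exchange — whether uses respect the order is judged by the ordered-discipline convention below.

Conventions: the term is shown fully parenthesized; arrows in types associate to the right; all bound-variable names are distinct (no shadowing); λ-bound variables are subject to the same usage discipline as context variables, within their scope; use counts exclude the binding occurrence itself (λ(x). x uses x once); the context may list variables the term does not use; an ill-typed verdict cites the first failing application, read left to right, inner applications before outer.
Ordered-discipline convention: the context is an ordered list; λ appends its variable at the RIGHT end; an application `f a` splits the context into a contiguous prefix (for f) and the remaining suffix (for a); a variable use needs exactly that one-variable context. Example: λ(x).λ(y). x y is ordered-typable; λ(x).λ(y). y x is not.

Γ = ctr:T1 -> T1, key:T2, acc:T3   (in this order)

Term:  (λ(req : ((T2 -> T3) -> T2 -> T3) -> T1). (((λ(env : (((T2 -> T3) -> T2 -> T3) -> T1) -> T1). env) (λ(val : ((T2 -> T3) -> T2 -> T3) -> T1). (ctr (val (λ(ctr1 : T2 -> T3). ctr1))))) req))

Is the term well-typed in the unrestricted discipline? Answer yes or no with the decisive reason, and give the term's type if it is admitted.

yes — typability at (((T2 -> T3) -> T2 -> T3) -> T1) -> T1 is all that's needed; term : (((T2 -> T3) -> T2 -> T3) -> T1) -> T1
counts: ctr ×1; key ×0; acc ×0; req (λ-bound) ×1; env (λ-bound) ×1; val (λ-bound) ×1; ctr1 (λ-bound) ×1
left-to-right use order: env, ctr, val, ctr1, req
typing: the term checks, with type (((T2 -> T3) -> T2 -> T3) -> T1) -> T1
across the five disciplines: ordered ✗ | linear ✗ | affine ✓ | relevant ✗ | unrestricted ✓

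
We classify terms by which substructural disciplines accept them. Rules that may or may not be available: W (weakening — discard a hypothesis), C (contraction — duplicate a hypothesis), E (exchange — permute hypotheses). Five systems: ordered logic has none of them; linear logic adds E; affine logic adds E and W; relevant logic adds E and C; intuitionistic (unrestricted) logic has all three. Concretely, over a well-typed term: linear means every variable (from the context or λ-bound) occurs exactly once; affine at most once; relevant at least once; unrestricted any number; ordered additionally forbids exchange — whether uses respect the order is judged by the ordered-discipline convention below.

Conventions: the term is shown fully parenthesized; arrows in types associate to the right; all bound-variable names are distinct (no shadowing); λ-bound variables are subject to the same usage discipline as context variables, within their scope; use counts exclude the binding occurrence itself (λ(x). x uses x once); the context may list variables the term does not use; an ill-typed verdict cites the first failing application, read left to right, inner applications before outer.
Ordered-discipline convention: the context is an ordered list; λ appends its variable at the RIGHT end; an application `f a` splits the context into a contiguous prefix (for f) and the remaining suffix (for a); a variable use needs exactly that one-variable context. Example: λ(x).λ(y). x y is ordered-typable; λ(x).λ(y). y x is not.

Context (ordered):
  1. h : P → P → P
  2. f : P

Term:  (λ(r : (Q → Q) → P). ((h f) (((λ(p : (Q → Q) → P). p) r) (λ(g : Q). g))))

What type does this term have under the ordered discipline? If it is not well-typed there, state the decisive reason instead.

term : ((Q → Q) → P) → P
variable uses: h: 1; f: 1; r (λ-bound): 1; p (λ-bound): 1; g (λ-bound): 1
left-to-right use order: h, f, p, r, g
typing: well-typed — term : ((Q → Q) → P) → P
per-discipline verdicts: ordered ✓, linear ✓, affine ✓, relevant ✓, unrestricted ✓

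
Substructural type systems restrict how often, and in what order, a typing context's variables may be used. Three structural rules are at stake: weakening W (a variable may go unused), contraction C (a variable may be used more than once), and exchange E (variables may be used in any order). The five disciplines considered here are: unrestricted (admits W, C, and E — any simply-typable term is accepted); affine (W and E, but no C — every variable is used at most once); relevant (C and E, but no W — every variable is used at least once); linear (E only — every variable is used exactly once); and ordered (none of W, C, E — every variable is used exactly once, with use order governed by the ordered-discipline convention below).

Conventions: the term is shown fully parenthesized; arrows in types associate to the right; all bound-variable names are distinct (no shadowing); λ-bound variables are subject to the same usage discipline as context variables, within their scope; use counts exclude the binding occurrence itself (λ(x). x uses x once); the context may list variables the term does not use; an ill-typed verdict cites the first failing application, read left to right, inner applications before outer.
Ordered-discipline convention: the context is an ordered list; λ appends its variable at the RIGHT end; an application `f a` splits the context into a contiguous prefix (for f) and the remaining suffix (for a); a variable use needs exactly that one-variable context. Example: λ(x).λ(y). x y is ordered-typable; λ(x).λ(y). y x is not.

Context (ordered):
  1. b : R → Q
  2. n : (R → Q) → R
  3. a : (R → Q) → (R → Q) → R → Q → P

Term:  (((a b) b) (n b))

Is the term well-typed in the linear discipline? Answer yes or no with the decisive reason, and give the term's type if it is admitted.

no — repeated use of b ×3
use counts: b ×3, n ×1, a ×1
order of uses: a, b, b, n, b
typing: the term checks, with type Q → P
summary: ordered ✗ · linear ✗ · affine ✗ · relevant ✓ · unrestricted ✓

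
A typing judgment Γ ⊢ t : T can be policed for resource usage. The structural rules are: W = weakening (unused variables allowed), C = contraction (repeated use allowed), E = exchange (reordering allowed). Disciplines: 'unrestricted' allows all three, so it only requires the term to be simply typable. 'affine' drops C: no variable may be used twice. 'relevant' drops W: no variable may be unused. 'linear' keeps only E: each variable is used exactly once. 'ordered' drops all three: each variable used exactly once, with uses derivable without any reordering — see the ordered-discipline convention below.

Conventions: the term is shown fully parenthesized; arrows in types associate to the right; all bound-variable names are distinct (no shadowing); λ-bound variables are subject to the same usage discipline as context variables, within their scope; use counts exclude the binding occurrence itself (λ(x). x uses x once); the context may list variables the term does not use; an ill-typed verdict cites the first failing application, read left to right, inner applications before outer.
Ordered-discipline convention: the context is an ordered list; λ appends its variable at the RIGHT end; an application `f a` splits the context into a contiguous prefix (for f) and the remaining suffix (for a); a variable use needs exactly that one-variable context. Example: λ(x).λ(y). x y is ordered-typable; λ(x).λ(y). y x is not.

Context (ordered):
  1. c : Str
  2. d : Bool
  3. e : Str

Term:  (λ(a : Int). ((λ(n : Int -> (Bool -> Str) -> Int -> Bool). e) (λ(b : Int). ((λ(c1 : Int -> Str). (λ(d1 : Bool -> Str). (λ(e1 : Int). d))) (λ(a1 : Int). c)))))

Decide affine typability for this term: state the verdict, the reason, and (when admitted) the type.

yes — c, d, e, a, n, b, c1, d1, e1, a1: no repeats, contraction unneeded; term : Int -> Str
counts: c=1; d=1; e=1; a [bound]=0; n [bound]=0; b [bound]=0; c1 [bound]=0; d1 [bound]=0; e1 [bound]=0; a1 [bound]=0
uses in reading order: e, d, c
typing: well-typed at Int -> Str
across the five disciplines: ordered ✗, linear ✗, affine ✓, relevant ✗, unrestricted ✓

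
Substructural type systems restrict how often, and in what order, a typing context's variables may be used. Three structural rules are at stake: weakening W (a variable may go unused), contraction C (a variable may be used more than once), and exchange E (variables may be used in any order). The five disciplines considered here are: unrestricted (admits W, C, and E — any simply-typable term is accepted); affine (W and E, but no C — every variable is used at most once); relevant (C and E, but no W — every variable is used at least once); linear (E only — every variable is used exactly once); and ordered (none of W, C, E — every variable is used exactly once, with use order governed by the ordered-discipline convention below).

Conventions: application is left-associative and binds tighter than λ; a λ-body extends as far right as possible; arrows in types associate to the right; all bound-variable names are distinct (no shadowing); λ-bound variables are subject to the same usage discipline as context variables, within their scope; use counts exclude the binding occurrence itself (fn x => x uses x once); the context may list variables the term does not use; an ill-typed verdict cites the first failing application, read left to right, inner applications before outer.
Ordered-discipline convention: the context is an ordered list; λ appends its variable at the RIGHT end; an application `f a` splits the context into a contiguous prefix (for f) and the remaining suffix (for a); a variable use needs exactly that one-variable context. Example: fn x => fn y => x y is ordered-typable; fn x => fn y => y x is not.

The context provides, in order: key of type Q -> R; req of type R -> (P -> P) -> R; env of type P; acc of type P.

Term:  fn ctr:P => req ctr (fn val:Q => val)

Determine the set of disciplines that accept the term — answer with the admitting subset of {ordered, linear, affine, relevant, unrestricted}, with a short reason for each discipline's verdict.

admitted by: none
use counts: key=0, req=1, env=0, acc=0, ctr [bound]=1, val [bound]=1
left-to-right use order: req, ctr, val
typing: ill-typed: an application expects R but receives P
ordered: ✗, the type mismatch rejects it
linear: ✗, not simply typable
affine: ✗, fails simple typing
relevant: ✗, a type mismatch blocks all five
unrestricted: ✗, the type mismatch rejects it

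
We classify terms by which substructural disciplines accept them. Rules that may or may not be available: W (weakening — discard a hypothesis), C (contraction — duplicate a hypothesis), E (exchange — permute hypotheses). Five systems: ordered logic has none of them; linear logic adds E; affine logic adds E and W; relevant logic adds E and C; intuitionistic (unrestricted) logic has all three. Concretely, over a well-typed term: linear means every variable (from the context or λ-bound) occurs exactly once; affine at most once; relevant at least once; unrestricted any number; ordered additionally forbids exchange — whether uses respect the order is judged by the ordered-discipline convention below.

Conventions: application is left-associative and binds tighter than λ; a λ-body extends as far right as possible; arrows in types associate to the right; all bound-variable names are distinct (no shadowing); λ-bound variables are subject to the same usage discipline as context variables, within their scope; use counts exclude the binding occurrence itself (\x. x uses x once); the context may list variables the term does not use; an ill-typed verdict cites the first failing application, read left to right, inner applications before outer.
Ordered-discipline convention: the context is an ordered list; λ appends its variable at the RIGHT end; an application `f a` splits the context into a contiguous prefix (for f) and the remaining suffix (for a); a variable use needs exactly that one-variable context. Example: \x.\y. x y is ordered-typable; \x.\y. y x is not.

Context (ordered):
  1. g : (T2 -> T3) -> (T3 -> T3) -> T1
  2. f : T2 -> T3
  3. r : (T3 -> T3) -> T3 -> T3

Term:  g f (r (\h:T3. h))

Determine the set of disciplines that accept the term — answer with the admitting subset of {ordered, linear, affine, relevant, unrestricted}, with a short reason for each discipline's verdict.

admitting disciplines: ordered, linear, affine, relevant, unrestricted
use counts: g: 1, f: 1, r: 1, h [bound]: 1
uses in reading order: g, f, r, h
typing: well-typed at T1
ordered: ✓ — g, f, r, h: once each, no exchange needed
linear: ✓ — g, f, r, h: one use apiece
affine: ✓ — g, f, r, h: no repeats, contraction unneeded
relevant: ✓ — none of g, f, r, h goes unused
unrestricted: ✓ — well-typed at T1; no restrictions here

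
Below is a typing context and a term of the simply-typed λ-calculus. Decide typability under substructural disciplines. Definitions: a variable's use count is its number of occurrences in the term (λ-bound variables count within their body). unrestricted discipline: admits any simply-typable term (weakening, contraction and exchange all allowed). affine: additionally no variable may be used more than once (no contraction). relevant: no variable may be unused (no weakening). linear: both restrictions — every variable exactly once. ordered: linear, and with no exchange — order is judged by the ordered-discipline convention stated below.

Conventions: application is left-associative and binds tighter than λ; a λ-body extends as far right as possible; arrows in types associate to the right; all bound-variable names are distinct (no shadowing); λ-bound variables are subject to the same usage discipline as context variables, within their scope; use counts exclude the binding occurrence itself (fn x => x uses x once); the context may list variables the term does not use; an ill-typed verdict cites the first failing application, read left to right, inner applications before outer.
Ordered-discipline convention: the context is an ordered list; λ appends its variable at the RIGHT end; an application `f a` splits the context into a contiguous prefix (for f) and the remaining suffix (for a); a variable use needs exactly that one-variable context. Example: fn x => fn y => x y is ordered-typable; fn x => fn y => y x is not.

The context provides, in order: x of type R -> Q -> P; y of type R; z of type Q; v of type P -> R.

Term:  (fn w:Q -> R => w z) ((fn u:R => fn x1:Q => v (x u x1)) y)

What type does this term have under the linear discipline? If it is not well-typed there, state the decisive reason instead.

term : R
counts: x: 1×; y: 1×; z: 1×; v: 1×; w [bound]: 1×; u [bound]: 1×; x1 [bound]: 1×
use order (left to right): w, z, v, x, u, x1, y
typing: well-typed — term : R
per-discipline verdicts: ordered ✗, linear ✓, affine ✓, relevant ✓, unrestricted ✓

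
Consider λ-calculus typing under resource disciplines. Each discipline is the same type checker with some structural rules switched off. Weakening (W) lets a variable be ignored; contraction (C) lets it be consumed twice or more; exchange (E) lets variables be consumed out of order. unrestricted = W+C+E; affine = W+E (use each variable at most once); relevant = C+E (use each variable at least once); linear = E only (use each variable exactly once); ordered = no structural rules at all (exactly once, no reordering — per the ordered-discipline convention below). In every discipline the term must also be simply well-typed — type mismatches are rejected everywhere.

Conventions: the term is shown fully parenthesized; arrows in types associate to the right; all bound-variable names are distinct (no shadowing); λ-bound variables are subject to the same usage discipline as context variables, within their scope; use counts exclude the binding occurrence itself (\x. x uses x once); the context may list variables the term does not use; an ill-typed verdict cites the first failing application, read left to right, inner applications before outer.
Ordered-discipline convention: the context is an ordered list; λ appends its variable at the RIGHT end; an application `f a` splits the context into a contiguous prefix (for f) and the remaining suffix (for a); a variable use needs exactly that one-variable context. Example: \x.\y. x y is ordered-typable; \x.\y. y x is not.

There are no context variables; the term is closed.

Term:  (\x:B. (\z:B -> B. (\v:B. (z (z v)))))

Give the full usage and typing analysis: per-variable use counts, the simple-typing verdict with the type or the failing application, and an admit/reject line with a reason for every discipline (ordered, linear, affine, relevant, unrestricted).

use counts: x [bound] ×0, z [bound] ×2, v [bound] ×1
order of uses: z, z, v
typing: well-typed at B -> (B -> B) -> B -> B
ordered ✗ (z ×2 used more than once (contraction); x left unused)
linear ✗ (z ×2 used more than once (contraction); x left unused)
affine ✗ (z ×2 used more than once (contraction))
relevant ✗ (x left unused)
unrestricted ✓ (type-checks (B -> (B -> B) -> B -> B) and nothing is barred)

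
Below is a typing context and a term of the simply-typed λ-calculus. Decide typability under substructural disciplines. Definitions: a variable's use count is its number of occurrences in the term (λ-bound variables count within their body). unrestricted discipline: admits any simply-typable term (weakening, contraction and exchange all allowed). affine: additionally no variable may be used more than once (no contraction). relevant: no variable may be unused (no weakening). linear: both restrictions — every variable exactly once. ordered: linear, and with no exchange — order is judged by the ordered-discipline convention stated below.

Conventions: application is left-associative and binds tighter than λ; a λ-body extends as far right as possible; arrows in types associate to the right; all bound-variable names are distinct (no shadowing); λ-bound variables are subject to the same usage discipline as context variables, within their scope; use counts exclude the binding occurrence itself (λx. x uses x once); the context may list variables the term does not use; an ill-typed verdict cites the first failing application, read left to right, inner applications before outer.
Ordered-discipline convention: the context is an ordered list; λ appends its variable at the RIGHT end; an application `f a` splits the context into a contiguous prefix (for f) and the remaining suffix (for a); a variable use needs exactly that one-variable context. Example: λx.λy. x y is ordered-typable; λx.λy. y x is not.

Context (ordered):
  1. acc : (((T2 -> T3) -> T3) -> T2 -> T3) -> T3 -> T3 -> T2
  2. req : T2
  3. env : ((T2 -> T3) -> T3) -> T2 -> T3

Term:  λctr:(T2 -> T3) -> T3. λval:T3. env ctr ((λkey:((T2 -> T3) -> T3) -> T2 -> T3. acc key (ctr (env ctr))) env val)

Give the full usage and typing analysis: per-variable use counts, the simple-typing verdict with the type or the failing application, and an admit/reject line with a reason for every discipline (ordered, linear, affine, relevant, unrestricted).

variable uses: acc: 1×, req: 0×, env: 3×, ctr (λ-bound): 3×, val (λ-bound): 1×, key (λ-bound): 1×
left-to-right use order: env, ctr, acc, key, ctr, env, ctr, env, val
typing: well-typed at ((T2 -> T3) -> T3) -> T3 -> T3
ordered ✗ (repeated use of env ×3, ctr ×3; unused: req — weakening required)
linear ✗ (repeated use of env ×3, ctr ×3; unused: req — weakening required)
affine ✗ (repeated use of env ×3, ctr ×3)
relevant ✗ (unused: req — weakening required)
unrestricted ✓ (type-checks (((T2 -> T3) -> T3) -> T3 -> T3) and nothing is barred)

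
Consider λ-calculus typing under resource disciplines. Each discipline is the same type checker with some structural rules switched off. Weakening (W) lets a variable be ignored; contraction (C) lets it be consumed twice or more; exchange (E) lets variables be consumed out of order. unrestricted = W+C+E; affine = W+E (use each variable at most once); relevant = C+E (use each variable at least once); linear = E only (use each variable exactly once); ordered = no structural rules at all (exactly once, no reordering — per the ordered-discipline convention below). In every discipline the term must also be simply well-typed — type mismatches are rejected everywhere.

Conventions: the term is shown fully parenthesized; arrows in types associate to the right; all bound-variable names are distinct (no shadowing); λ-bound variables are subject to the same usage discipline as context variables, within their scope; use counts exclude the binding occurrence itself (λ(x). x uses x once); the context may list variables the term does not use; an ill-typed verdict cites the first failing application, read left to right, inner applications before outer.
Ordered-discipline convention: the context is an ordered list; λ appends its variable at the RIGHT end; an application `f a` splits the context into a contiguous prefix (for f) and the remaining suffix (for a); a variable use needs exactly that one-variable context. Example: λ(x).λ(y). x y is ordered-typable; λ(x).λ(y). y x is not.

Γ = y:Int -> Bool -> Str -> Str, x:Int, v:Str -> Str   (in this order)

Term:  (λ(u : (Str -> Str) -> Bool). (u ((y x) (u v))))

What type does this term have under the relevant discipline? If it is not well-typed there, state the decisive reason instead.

term : ((Str -> Str) -> Bool) -> Bool
variable uses: y ×1; x ×1; v ×1; u (bound) ×2
use order (left to right): u, y, x, u, v
typing: well-typed at ((Str -> Str) -> Bool) -> Bool
summary: ordered ✗ | linear ✗ | affine ✗ | relevant ✓ | unrestricted ✓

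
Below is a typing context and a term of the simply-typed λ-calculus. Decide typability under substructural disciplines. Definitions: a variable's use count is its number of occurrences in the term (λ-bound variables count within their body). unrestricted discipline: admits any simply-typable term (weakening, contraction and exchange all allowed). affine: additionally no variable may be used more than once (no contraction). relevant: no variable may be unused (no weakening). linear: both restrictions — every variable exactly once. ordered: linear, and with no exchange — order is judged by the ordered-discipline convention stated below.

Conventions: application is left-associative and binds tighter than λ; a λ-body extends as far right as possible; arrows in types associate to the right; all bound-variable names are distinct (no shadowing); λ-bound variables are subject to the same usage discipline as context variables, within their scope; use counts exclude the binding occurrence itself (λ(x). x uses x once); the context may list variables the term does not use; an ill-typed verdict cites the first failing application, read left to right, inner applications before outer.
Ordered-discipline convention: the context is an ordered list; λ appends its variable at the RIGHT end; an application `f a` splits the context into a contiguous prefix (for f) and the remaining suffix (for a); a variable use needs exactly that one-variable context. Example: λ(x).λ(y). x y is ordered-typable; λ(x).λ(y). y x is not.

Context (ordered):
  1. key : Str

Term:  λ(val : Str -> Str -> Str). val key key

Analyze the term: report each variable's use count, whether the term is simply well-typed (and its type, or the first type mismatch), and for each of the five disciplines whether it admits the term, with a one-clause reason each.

counts: key=2; val (λ-bound)=1
left-to-right use order: val, key, key
typing: the term checks, with type (Str -> Str -> Str) -> Str
ordered: ✗, uses contraction: key ×2
linear: ✗, uses contraction: key ×2
affine: ✗, uses contraction: key ×2
relevant: ✓, at least one use each (key, val)
unrestricted: ✓, well-typed at (Str -> Str -> Str) -> Str; no restrictions here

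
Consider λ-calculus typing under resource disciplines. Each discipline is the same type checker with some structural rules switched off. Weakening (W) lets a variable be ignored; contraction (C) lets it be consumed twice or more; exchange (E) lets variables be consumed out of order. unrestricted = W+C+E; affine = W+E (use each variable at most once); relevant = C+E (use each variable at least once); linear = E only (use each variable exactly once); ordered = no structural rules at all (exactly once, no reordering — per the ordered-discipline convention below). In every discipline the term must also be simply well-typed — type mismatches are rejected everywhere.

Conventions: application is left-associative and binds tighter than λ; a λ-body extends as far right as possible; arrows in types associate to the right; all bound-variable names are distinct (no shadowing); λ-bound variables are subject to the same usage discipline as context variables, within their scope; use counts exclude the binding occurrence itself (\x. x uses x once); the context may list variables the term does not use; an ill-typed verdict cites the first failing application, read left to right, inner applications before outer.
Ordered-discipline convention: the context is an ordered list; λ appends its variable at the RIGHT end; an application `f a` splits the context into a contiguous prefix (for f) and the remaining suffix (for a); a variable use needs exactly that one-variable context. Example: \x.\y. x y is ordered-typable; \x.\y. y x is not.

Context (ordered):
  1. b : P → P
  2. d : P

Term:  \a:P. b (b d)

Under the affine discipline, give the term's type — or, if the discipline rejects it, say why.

not well-typed under affine — repeated use of b ×2
variable uses: b=2; d=1; a (bound)=0
use order (left to right): b, b, d
typing: ✓ — P → P
summary: ordered ✗ · linear ✗ · affine ✗ · relevant ✗ · unrestricted ✓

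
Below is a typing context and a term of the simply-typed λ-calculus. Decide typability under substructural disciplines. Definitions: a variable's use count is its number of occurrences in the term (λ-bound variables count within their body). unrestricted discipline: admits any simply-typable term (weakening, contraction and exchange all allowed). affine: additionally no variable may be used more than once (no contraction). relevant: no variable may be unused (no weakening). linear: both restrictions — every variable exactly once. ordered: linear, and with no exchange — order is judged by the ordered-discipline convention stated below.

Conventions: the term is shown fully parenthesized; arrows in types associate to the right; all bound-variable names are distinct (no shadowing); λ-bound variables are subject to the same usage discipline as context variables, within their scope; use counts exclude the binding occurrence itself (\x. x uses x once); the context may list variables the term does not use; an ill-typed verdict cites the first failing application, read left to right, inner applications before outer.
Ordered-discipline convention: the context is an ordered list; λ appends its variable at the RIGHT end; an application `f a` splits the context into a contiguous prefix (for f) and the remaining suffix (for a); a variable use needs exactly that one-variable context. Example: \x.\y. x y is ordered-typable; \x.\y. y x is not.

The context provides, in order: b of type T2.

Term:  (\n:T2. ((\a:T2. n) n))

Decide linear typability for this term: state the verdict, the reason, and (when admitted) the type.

no — n ×2 used more than once (contraction); unused: b, a — weakening required
variable uses: b=0; n (λ-bound)=2; a (λ-bound)=0
left-to-right use order: n, n
typing: well-typed at T2 → T2
per-discipline verdicts: ordered ✗, linear ✗, affine ✗, relevant ✗, unrestricted ✓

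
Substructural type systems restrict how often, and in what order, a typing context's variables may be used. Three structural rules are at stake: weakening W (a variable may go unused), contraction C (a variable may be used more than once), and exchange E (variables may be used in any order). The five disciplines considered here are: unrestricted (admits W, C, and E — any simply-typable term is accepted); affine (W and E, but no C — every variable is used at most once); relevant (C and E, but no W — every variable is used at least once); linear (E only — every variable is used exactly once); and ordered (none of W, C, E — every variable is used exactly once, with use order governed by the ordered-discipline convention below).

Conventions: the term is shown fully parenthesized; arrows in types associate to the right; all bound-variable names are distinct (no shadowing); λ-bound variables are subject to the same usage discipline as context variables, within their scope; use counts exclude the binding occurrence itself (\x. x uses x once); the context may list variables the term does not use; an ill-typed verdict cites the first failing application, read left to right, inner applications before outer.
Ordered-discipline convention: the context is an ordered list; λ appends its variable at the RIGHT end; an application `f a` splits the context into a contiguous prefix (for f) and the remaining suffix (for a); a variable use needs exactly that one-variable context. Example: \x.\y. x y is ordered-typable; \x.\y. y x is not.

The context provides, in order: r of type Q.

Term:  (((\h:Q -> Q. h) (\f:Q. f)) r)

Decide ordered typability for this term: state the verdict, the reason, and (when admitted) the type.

yes — r, h, f once each; derivable with no W/C/E; term : Q
variable uses: r: 1; h (λ-bound): 1; f (λ-bound): 1
uses in reading order: h, f, r
typing: the term checks, with type Q
summary: ordered ✓ · linear ✓ · affine ✓ · relevant ✓ · unrestricted ✓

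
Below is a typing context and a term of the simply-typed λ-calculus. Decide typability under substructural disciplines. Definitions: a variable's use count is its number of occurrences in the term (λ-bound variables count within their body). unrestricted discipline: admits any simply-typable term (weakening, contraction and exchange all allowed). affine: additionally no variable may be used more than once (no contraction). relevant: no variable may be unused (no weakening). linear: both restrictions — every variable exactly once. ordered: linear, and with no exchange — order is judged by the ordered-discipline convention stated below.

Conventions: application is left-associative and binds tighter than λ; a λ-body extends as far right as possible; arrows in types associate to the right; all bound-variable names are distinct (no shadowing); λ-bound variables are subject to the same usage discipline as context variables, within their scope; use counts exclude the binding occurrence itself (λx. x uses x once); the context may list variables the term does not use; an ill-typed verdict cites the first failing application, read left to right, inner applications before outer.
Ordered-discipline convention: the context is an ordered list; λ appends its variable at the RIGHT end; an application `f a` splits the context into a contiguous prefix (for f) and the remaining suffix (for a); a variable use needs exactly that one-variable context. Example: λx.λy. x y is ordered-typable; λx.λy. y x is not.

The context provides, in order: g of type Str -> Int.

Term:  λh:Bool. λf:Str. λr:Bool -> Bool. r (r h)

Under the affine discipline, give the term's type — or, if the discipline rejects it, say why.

not well-typed under affine — uses contraction: r ×2
variable uses: g: 0; h (bound): 1; f (bound): 0; r (bound): 2
left-to-right use order: r, r, h
typing: well-typed at Bool -> Str -> (Bool -> Bool) -> Bool
all disciplines: ordered ✗; linear ✗; affine ✗; relevant ✗; unrestricted ✓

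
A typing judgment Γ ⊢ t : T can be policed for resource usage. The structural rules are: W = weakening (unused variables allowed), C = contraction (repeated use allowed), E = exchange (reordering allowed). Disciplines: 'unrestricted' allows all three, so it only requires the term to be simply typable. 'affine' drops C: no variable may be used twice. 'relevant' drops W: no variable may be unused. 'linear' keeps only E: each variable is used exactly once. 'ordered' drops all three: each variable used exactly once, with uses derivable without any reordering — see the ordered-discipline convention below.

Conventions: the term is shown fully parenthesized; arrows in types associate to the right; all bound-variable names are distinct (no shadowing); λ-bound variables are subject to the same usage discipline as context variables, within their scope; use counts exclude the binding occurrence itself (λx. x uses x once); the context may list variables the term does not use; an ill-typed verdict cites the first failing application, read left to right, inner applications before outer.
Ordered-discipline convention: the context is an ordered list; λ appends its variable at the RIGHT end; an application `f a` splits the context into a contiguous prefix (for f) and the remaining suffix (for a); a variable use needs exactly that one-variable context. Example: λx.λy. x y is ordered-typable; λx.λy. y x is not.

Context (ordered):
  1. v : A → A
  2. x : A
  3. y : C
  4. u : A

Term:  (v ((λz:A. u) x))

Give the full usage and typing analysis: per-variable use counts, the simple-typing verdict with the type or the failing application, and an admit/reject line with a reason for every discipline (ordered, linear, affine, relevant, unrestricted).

use counts: v: 1; x: 1; y: 0; u: 1; z (λ-bound): 0
use order (left to right): v, u, x
typing: well-typed at A
ordered: ✗, y, z never used (weakening)
linear: ✗, y, z never used (weakening)
affine: ✓, v, x, y, u, z: no repeats, contraction unneeded
relevant: ✗, y, z never used (weakening)
unrestricted: ✓, well-typed at A; no restrictions here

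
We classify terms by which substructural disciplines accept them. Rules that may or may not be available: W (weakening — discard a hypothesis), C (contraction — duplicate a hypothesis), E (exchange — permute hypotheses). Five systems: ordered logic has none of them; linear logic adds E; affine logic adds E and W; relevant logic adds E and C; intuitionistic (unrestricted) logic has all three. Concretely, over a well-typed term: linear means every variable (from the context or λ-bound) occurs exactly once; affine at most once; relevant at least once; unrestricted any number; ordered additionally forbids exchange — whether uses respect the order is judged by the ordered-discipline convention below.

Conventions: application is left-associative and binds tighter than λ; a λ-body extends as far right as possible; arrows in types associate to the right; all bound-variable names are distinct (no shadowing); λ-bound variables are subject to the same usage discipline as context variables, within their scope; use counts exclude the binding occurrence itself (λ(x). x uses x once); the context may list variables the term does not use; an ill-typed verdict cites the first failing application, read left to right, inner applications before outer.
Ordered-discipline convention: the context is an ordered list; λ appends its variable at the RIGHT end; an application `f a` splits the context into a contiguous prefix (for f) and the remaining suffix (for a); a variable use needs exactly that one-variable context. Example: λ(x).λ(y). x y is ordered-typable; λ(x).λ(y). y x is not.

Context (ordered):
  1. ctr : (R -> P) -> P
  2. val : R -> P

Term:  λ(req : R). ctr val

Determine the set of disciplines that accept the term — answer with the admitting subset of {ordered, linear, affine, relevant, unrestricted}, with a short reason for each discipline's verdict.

admitting disciplines: affine, unrestricted
use counts: ctr: 1×; val: 1×; req [bound]: 0×
use order (left to right): ctr, val
typing: well-typed at R -> P
ordered: ✗, req never used (weakening)
linear: ✗, req never used (weakening)
affine: ✓, none of ctr, val, req used more than once
relevant: ✗, req never used (weakening)
unrestricted: ✓, simply typable at R -> P; W, C, E all held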